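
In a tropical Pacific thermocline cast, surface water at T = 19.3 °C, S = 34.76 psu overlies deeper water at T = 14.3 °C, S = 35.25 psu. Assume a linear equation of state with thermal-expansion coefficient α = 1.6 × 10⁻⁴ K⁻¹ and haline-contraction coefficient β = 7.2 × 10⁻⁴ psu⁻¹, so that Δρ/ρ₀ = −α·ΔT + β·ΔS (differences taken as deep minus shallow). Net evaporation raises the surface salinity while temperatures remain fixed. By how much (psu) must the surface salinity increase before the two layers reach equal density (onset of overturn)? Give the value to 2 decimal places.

1.60 psu

Neutral buoyancy requires −α(T_deep − T_surf) + β(S_deep − S_surf′) = 0.
S_surf′ = S_deep − (α/β)·ΔT = 35.25 − (1.6 × 10⁻⁴/7.2 × 10⁻⁴)·(-5.0) = 36.3611 psu.
Increase required: 36.3611 − 34.76 = 1.6011 psu.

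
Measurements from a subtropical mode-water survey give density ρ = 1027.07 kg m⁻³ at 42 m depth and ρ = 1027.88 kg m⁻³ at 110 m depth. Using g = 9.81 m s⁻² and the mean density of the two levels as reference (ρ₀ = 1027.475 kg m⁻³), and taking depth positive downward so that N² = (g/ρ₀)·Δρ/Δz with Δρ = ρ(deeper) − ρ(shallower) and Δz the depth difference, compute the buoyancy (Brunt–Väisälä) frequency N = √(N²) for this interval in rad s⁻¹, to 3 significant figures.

Δρ = 1027.88 − 1027.07 = 0.81 kg m⁻³ over Δz = 110 − 42 = 68 m.
N² = (9.81/1027.475) × (0.81/68) = 1.1373 × 10⁻⁴ s⁻².
N = √(1.1373 × 10⁻⁴) = 0.010664 rad s⁻¹ ≈ 0.0107 rad s⁻¹.

0.0107 rad s⁻¹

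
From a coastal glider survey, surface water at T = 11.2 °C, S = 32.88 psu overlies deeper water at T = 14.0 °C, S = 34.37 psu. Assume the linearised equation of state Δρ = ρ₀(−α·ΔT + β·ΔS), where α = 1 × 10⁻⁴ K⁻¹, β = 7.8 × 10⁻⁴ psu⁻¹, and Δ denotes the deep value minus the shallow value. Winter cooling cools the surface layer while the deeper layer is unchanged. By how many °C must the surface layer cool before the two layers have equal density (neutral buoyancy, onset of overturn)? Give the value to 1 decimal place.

Neutral buoyancy requires Δρ = 0, i.e. −α(T_deep − T_surf′) + β(S_deep − S_surf) = 0.
T_surf′ = T_deep − (β/α)·ΔS = 14.0 − (7.8 × 10⁻⁴/1 × 10⁻⁴)·(+1.49) = 2.378 °C.
Cooling required: 11.2 − (2.378) = 8.822 °C.

8.8 °C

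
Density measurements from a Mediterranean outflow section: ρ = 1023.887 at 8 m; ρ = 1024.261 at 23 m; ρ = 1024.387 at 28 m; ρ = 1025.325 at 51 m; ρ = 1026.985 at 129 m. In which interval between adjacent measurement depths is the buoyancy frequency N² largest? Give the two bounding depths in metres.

28–51 m

Compute the density gradient over each adjacent pair:
  8–23 m: Δρ/Δz = 0.374/15 = 0.025 kg m⁻⁴
  23–28 m: Δρ/Δz = 0.126/5 = 0.025 kg m⁻⁴
  28–51 m: Δρ/Δz = 0.938/23 = 0.041 kg m⁻⁴
  51–129 m: Δρ/Δz = 1.660/78 = 0.021 kg m⁻⁴
The largest gradient is in the 28–51 m interval — the pycnocline.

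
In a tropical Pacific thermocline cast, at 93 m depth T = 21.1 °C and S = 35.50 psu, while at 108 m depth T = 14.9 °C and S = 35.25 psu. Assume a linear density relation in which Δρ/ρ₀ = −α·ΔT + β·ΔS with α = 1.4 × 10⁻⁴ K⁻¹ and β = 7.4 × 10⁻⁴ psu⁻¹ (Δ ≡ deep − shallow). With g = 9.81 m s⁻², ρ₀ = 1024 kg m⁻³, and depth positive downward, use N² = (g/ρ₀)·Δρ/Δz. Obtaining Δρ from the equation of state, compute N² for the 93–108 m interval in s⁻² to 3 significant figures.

4.47 × 10⁻⁴ s⁻²

ΔT = -6.2 K, ΔS = -0.25 psu (deep − shallow).
Δρ/ρ₀ = −αΔT + βΔS = 8.68 × 10⁻⁴ − 1.85 × 10⁻⁴ = 6.83 × 10⁻⁴, so Δρ ≈ 0.6994 kg m⁻³.
N² = (g/ρ₀)·Δρ/Δz = g·(Δρ/ρ₀)/Δz = 9.81 × 6.83 × 10⁻⁴ / 15 = 4.4668 × 10⁻⁴ s⁻² ≈ 4.47 × 10⁻⁴ s⁻².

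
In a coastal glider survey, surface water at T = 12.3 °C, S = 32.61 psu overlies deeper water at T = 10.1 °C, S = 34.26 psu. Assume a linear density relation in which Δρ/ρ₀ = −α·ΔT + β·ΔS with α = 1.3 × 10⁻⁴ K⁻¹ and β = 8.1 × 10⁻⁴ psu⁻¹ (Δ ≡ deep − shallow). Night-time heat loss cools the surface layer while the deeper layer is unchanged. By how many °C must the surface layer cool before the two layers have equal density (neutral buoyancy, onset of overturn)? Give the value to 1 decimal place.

Neutral buoyancy requires Δρ = 0, i.e. −α(T_deep − T_surf′) + β(S_deep − S_surf) = 0.
T_surf′ = T_deep − (β/α)·ΔS = 10.1 − (8.1 × 10⁻⁴/1.3 × 10⁻⁴)·(+1.65) = -0.181 °C.
Cooling required: 12.3 − (-0.181) = 12.481 °C.

12.5 °C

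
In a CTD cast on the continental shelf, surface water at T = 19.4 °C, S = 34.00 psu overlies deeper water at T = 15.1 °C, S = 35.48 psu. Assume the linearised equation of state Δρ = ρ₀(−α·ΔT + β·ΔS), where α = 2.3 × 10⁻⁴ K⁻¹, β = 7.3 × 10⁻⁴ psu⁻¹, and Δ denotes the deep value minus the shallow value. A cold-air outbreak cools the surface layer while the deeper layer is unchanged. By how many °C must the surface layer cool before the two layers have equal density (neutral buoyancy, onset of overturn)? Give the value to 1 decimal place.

Neutral buoyancy requires Δρ = 0, i.e. −α(T_deep − T_surf′) + β(S_deep − S_surf) = 0.
T_surf′ = T_deep − (β/α)·ΔS = 15.1 − (7.3 × 10⁻⁴/2.3 × 10⁻⁴)·(+1.48) = 10.403 °C.
Cooling required: 19.4 − (10.403) = 8.997 °C.

9.0 °C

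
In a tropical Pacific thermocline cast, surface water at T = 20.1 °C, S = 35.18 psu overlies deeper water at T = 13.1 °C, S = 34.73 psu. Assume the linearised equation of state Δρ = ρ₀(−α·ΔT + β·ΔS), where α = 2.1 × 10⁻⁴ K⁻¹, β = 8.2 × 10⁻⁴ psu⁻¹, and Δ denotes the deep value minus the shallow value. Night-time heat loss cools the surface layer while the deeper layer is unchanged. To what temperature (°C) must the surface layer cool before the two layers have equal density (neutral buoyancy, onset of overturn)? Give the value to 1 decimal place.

Neutral buoyancy requires Δρ = 0, i.e. −α(T_deep − T_surf′) + β(S_deep − S_surf) = 0.
T_surf′ = T_deep − (β/α)·ΔS = 13.1 − (8.2 × 10⁻⁴/2.1 × 10⁻⁴)·(-0.45) = 14.857 °C.
Cooling required: 20.1 − (14.857) = 5.243 °C.

14.9 °C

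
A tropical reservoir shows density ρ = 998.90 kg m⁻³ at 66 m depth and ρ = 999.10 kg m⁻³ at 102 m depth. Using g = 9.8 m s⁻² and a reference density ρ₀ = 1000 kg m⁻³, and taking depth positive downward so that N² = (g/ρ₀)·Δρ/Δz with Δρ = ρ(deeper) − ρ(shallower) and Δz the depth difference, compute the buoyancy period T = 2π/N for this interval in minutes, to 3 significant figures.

Δρ = 999.10 − 998.90 = 0.20 kg m⁻³ over Δz = 102 − 66 = 36 m.
N² = (9.8/1000) × (0.20/36) = 5.4444 × 10⁻⁵ s⁻².
N = √(5.4444 × 10⁻⁵) = 7.3786 × 10⁻³ rad s⁻¹, so T = 2π/N = 851.54 s = 14.192 min ≈ 14.2 min.
N² > 0, so the interval is statically stable.

14.2 min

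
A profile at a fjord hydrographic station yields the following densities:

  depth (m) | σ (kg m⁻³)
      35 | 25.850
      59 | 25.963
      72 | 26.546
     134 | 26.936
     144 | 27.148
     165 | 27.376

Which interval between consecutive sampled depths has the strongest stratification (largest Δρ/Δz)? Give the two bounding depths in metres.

59–72 m

Compute the density gradient over each adjacent pair:
  35–59 m: Δρ/Δz = 0.113/24 = 4.7 × 10⁻³ kg m⁻⁴
  59–72 m: Δρ/Δz = 0.583/13 = 0.045 kg m⁻⁴
  72–134 m: Δρ/Δz = 0.390/62 = 6.3 × 10⁻³ kg m⁻⁴
  134–144 m: Δρ/Δz = 0.212/10 = 0.021 kg m⁻⁴
  144–165 m: Δρ/Δz = 0.228/21 = 0.011 kg m⁻⁴
The largest gradient is in the 59–72 m interval — the pycnocline.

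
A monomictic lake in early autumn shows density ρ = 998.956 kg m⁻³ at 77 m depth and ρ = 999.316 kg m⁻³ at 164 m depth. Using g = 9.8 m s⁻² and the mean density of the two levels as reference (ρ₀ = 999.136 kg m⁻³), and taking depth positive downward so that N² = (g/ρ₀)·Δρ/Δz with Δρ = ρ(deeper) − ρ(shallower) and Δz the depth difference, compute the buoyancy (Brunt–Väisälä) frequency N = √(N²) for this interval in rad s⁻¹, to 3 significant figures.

Δρ = 999.316 − 998.956 = 0.360 kg m⁻³ over Δz = 164 − 77 = 87 m.
N² = (9.8/999.136) × (0.360/87) = 4.0587 × 10⁻⁵ s⁻².
N = √(4.0587 × 10⁻⁵) = 6.3708 × 10⁻³ rad s⁻¹ ≈ 6.37 × 10⁻³ rad s⁻¹.

6.37 × 10⁻³ rad s⁻¹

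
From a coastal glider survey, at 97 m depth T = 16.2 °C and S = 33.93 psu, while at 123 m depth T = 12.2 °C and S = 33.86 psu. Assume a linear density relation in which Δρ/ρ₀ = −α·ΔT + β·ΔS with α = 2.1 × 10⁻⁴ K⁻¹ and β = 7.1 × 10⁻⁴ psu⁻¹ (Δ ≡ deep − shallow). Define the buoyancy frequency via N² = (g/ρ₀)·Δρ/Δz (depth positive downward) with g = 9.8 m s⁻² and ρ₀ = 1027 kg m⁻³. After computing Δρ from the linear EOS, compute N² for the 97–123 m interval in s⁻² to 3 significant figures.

2.98 × 10⁻⁴ s⁻²

ΔT = -4.0 K, ΔS = -0.07 psu (deep − shallow).
Δρ/ρ₀ = −αΔT + βΔS = 8.40 × 10⁻⁴ − 4.97 × 10⁻⁵ = 7.903 × 10⁻⁴, so Δρ ≈ 0.8116 kg m⁻³.
N² = (g/ρ₀)·Δρ/Δz = g·(Δρ/ρ₀)/Δz = 9.8 × 7.903 × 10⁻⁴ / 26 = 2.9788 × 10⁻⁴ s⁻² ≈ 2.98 × 10⁻⁴ s⁻².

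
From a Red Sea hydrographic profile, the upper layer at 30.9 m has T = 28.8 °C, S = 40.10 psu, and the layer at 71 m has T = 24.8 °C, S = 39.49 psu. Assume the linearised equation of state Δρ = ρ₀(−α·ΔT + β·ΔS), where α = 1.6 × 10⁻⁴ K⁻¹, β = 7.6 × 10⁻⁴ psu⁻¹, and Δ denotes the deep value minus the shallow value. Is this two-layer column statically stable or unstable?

ΔT = 24.8 − 28.8 = -4.0 K and ΔS = 39.49 − 40.10 = -0.61 psu (deep − shallow).
−αΔT = 6.40 × 10⁻⁴; βΔS = -4.636 × 10⁻⁴; sum Δρ/ρ₀ = 1.764 × 10⁻⁴.
Δρ/ρ₀ > 0, so Δρ > 0: deeper water is denser → statically stable.

stable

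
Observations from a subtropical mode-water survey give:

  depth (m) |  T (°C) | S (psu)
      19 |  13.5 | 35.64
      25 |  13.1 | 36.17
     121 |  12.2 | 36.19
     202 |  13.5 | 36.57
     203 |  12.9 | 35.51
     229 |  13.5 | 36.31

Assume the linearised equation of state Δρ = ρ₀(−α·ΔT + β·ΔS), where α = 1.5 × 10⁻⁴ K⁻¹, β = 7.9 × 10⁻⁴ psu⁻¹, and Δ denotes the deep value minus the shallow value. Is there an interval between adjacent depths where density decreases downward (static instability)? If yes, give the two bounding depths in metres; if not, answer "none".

Evaluate Δρ/ρ₀ = −αΔT + βΔS across each adjacent pair:
  19–25 m: −αΔT+βΔS = −(1.5 × 10⁻⁴)(-0.4)+(7.9 × 10⁻⁴)(+0.53) = 4.8 × 10⁻⁴ → stable
  25–121 m: −αΔT+βΔS = −(1.5 × 10⁻⁴)(-0.9)+(7.9 × 10⁻⁴)(+0.02) = 1.5 × 10⁻⁴ → stable
  121–202 m: −αΔT+βΔS = −(1.5 × 10⁻⁴)(+1.3)+(7.9 × 10⁻⁴)(+0.38) = 1.1 × 10⁻⁴ → stable
  202–203 m: −αΔT+βΔS = −(1.5 × 10⁻⁴)(-0.6)+(7.9 × 10⁻⁴)(-1.06) = -7.5 × 10⁻⁴ → UNSTABLE
  203–229 m: −αΔT+βΔS = −(1.5 × 10⁻⁴)(+0.6)+(7.9 × 10⁻⁴)(+0.80) = 5.4 × 10⁻⁴ → stable
The 202–203 m interval has Δρ < 0: lighter water underlies denser water.

202–203 m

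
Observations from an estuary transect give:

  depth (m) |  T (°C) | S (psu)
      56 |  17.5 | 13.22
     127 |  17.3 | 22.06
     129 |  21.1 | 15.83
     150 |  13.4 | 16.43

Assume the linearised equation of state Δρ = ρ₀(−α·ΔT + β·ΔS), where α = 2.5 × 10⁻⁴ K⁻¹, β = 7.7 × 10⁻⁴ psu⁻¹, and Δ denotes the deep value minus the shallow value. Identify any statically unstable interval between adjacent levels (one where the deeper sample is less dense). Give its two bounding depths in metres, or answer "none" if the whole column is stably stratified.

Evaluate Δρ/ρ₀ = −αΔT + βΔS across each adjacent pair:
  56–127 m: −αΔT+βΔS = −(2.5 × 10⁻⁴)(-0.2)+(7.7 × 10⁻⁴)(+8.84) = 6.9 × 10⁻³ → stable
  127–129 m: −αΔT+βΔS = −(2.5 × 10⁻⁴)(+3.8)+(7.7 × 10⁻⁴)(-6.23) = -5.7 × 10⁻³ → UNSTABLE
  129–150 m: −αΔT+βΔS = −(2.5 × 10⁻⁴)(-7.7)+(7.7 × 10⁻⁴)(+0.60) = 2.4 × 10⁻³ → stable
The 127–129 m interval has Δρ < 0: lighter water underlies denser water.

127–129 m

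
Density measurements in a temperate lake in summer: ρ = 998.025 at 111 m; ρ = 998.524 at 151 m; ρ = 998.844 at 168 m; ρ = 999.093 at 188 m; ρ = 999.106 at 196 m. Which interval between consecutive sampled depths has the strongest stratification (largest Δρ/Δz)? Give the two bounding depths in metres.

Compute the density gradient over each adjacent pair:
  111–151 m: Δρ/Δz = 0.499/40 = 0.012 kg m⁻⁴
  151–168 m: Δρ/Δz = 0.320/17 = 0.019 kg m⁻⁴
  168–188 m: Δρ/Δz = 0.249/20 = 0.012 kg m⁻⁴
  188–196 m: Δρ/Δz = 0.013/8 = 1.6 × 10⁻³ kg m⁻⁴
The largest gradient is in the 151–168 m interval — the pycnocline.

151–168 m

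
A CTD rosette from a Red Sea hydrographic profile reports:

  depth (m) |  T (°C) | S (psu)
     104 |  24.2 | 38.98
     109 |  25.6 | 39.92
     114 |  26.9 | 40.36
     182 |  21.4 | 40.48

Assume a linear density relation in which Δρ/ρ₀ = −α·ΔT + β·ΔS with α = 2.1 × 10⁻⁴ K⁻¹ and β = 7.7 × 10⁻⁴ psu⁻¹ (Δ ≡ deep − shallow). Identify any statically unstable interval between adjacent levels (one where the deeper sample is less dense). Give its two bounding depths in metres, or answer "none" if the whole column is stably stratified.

none

Evaluate Δρ/ρ₀ = −αΔT + βΔS across each adjacent pair:
  104–109 m: −αΔT+βΔS = −(2.1 × 10⁻⁴)(+1.4)+(7.7 × 10⁻⁴)(+0.94) = 4.3 × 10⁻⁴ → stable
  109–114 m: −αΔT+βΔS = −(2.1 × 10⁻⁴)(+1.3)+(7.7 × 10⁻⁴)(+0.44) = 6.6 × 10⁻⁵ → stable
  114–182 m: −αΔT+βΔS = −(2.1 × 10⁻⁴)(-5.5)+(7.7 × 10⁻⁴)(+0.12) = 1.2 × 10⁻³ → stable
Every interval has Δρ > 0: the column is stably stratified throughout.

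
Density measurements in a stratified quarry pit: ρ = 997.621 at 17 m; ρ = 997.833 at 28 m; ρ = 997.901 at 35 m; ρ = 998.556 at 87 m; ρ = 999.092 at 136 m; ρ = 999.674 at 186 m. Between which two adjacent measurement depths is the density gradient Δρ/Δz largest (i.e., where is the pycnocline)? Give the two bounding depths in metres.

Compute the density gradient over each adjacent pair:
  17–28 m: Δρ/Δz = 0.212/11 = 0.019 kg m⁻⁴
  28–35 m: Δρ/Δz = 0.068/7 = 9.7 × 10⁻³ kg m⁻⁴
  35–87 m: Δρ/Δz = 0.655/52 = 0.013 kg m⁻⁴
  87–136 m: Δρ/Δz = 0.536/49 = 0.011 kg m⁻⁴
  136–186 m: Δρ/Δz = 0.582/50 = 0.012 kg m⁻⁴
The largest gradient is in the 17–28 m interval — the pycnocline.

17–28 m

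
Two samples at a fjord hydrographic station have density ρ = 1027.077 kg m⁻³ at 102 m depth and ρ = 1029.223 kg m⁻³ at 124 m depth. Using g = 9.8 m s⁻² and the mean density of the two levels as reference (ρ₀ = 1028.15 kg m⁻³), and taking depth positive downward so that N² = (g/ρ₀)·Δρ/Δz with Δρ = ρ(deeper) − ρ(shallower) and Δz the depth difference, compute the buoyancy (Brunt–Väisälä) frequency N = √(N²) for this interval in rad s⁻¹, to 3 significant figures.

0.0305 rad s⁻¹

Δρ = 1029.223 − 1027.077 = 2.146 kg m⁻³ over Δz = 124 − 102 = 22 m.
N² = (9.8/1028.15) × (2.146/22) = 9.2977 × 10⁻⁴ s⁻².
N = √(9.2977 × 10⁻⁴) = 0.030492 rad s⁻¹ ≈ 0.0305 rad s⁻¹.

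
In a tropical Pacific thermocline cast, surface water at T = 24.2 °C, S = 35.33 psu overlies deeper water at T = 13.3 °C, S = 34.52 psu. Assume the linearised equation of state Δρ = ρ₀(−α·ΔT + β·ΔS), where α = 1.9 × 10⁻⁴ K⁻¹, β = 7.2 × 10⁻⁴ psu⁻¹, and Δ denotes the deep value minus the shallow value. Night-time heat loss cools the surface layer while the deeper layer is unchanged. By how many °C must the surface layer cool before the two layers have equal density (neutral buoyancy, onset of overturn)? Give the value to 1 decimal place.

7.8 °C

Neutral buoyancy requires Δρ = 0, i.e. −α(T_deep − T_surf′) + β(S_deep − S_surf) = 0.
T_surf′ = T_deep − (β/α)·ΔS = 13.3 − (7.2 × 10⁻⁴/1.9 × 10⁻⁴)·(-0.81) = 16.369 °C.
Cooling required: 24.2 − (16.369) = 7.831 °C.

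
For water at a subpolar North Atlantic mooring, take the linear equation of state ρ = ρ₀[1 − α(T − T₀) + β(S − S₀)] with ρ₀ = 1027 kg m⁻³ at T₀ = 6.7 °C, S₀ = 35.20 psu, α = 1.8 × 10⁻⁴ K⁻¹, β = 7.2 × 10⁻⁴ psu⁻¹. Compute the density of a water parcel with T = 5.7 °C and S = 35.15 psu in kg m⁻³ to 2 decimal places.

1027.15 kg m⁻³

T − T₀ = -1.0 K, S − S₀ = -0.05 psu.
Bracket = 1 − α·(-1.0) + β·(-0.05) = 1 + (1.44 × 10⁻⁴) = 1.0001440.
ρ = 1027 × 1.0001440 = 1027.15 kg m⁻³.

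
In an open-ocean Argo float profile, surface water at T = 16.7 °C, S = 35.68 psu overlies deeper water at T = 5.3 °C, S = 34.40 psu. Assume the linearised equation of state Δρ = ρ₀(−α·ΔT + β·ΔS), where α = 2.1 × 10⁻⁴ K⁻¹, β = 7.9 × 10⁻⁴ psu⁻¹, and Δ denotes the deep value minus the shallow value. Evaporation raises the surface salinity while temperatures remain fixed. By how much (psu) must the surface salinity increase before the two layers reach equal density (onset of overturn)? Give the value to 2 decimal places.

Neutral buoyancy requires −α(T_deep − T_surf) + β(S_deep − S_surf′) = 0.
S_surf′ = S_deep − (α/β)·ΔT = 34.40 − (2.1 × 10⁻⁴/7.9 × 10⁻⁴)·(-11.4) = 37.4304 psu.
Increase required: 37.4304 − 35.68 = 1.7504 psu.

1.75 psu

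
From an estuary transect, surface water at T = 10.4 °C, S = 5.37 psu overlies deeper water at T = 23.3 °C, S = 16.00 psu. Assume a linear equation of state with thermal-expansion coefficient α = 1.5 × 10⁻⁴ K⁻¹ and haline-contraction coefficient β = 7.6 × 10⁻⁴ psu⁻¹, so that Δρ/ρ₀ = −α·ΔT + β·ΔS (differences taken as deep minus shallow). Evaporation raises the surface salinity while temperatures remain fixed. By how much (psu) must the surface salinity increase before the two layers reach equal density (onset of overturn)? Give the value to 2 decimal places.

Neutral buoyancy requires −α(T_deep − T_surf) + β(S_deep − S_surf′) = 0.
S_surf′ = S_deep − (α/β)·ΔT = 16.00 − (1.5 × 10⁻⁴/7.6 × 10⁻⁴)·(+12.9) = 13.4539 psu.
Increase required: 13.4539 − 5.37 = 8.0839 psu.

8.08 psu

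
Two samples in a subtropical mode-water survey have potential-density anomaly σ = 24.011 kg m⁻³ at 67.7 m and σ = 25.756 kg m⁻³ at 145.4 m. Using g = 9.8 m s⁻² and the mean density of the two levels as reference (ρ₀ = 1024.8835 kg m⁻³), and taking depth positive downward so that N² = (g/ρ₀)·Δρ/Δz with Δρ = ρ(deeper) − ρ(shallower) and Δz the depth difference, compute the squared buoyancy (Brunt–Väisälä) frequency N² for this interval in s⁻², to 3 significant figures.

Δρ = 1025.756 − 1024.011 = 1.745 kg m⁻³ over Δz = 145.4 − 67.7 = 77.7 m.
N² = (9.8/1024.8835) × (1.745/77.7) = 2.1475 × 10⁻⁴ s⁻² ≈ 2.15 × 10⁻⁴ s⁻².

2.15 × 10⁻⁴ s⁻²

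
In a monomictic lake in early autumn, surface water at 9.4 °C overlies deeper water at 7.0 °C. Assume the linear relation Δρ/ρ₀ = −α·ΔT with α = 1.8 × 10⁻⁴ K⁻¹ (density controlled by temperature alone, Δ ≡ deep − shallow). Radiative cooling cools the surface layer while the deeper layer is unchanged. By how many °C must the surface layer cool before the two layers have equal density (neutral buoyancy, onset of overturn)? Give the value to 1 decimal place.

With temperature the only control, equal density requires T_surf′ = T_deep.
T_surf′ = 7.0 °C.
Cooling required: 9.4 − 7.0 = 2.4 °C.

2.4 °C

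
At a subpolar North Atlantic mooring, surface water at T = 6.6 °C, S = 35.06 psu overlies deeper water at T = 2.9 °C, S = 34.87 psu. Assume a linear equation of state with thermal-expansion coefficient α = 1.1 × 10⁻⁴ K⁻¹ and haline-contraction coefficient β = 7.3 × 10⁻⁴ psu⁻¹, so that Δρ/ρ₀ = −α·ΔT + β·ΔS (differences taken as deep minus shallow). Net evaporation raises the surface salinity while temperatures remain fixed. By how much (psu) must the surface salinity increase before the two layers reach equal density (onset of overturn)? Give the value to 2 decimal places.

Neutral buoyancy requires −α(T_deep − T_surf) + β(S_deep − S_surf′) = 0.
S_surf′ = S_deep − (α/β)·ΔT = 34.87 − (1.1 × 10⁻⁴/7.3 × 10⁻⁴)·(-3.7) = 35.4275 psu.
Increase required: 35.4275 − 35.06 = 0.3675 psu.

0.37 psu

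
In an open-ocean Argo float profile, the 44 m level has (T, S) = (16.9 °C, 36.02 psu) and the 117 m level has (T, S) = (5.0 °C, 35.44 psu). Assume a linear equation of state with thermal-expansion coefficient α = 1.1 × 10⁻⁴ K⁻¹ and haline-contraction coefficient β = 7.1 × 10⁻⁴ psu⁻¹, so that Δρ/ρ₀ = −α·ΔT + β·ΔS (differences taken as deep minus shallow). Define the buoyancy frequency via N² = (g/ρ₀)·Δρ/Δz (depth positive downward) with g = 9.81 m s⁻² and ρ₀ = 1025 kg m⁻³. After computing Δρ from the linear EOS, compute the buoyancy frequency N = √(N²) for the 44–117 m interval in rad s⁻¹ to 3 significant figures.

ΔT = -11.9 K, ΔS = -0.58 psu (deep − shallow).
Δρ/ρ₀ = −αΔT + βΔS = 1.309 × 10⁻³ − 4.118 × 10⁻⁴ = 8.972 × 10⁻⁴, so Δρ ≈ 0.9196 kg m⁻³.
N² = (g/ρ₀)·Δρ/Δz = g·(Δρ/ρ₀)/Δz = 9.81 × 8.972 × 10⁻⁴ / 73 = 1.2057 × 10⁻⁴ s⁻².
N = √(1.2057 × 10⁻⁴) = 0.010980 rad s⁻¹ ≈ 0.0110 rad s⁻¹.

0.0110 rad s⁻¹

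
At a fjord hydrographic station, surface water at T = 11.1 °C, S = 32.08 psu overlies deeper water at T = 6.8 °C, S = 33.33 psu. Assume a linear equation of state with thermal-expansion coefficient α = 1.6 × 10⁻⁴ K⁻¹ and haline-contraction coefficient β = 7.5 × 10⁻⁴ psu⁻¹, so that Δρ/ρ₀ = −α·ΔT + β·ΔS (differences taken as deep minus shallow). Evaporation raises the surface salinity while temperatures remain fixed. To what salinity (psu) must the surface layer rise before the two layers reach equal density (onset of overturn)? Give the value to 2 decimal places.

34.25 psu

Neutral buoyancy requires −α(T_deep − T_surf) + β(S_deep − S_surf′) = 0.
S_surf′ = S_deep − (α/β)·ΔT = 33.33 − (1.6 × 10⁻⁴/7.5 × 10⁻⁴)·(-4.3) = 34.2473 psu.
Increase required: 34.2473 − 32.08 = 2.1673 psu.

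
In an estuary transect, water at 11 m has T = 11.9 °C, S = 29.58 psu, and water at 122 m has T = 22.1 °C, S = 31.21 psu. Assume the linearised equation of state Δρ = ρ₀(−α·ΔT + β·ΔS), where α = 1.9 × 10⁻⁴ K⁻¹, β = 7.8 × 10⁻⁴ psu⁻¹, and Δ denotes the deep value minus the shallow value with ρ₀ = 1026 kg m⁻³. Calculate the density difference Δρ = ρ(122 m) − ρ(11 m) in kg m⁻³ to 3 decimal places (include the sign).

-0.684 kg m⁻³

ΔT = +10.2 K, ΔS = +1.63 psu (deep − shallow).
Δρ/ρ₀ = −(1.9 × 10⁻⁴)(+10.2) + (7.8 × 10⁻⁴)(+1.63) = -6.666 × 10⁻⁴.
Δρ = 1026 × (-6.666 × 10⁻⁴) = -0.684 kg m⁻³.
Negative Δρ: lighter below, statically unstable.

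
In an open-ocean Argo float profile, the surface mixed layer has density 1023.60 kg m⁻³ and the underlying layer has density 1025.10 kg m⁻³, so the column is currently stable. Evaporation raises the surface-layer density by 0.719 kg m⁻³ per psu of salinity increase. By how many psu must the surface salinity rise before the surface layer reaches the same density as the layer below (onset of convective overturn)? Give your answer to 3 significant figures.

Density deficit of the surface layer: 1025.10 − 1023.60 = 1.5 kg m⁻³.
Required change = 1.5 / 0.719 = 2.09 psu.

2.09 psu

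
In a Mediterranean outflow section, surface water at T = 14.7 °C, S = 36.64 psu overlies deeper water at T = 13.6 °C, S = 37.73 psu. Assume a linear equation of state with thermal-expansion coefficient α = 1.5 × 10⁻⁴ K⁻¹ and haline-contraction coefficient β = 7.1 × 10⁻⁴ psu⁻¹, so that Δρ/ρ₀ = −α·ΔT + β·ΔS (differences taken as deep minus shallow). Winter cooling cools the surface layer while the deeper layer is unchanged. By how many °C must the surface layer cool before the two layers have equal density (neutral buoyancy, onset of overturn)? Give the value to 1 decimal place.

Neutral buoyancy requires Δρ = 0, i.e. −α(T_deep − T_surf′) + β(S_deep − S_surf) = 0.
T_surf′ = T_deep − (β/α)·ΔS = 13.6 − (7.1 × 10⁻⁴/1.5 × 10⁻⁴)·(+1.09) = 8.441 °C.
Cooling required: 14.7 − (8.441) = 6.259 °C.

6.3 °C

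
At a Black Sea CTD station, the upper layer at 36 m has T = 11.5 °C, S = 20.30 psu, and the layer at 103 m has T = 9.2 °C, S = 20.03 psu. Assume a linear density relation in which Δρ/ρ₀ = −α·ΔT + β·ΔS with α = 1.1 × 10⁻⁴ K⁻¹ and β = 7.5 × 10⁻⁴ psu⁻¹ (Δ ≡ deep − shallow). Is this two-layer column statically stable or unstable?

stable

ΔT = 9.2 − 11.5 = -2.3 K and ΔS = 20.03 − 20.30 = -0.27 psu (deep − shallow).
−αΔT = 2.53 × 10⁻⁴; βΔS = -2.025 × 10⁻⁴; sum Δρ/ρ₀ = 5.05 × 10⁻⁵.
Δρ/ρ₀ > 0, so Δρ > 0: deeper water is denser → statically stable.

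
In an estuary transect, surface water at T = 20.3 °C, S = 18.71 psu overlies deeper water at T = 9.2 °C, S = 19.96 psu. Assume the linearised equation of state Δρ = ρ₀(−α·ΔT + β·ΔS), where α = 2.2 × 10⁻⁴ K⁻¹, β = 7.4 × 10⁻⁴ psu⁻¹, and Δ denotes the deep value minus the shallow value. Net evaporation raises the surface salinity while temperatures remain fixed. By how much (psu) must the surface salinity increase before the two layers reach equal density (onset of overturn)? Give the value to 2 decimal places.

Neutral buoyancy requires −α(T_deep − T_surf) + β(S_deep − S_surf′) = 0.
S_surf′ = S_deep − (α/β)·ΔT = 19.96 − (2.2 × 10⁻⁴/7.4 × 10⁻⁴)·(-11.1) = 23.2600 psu.
Increase required: 23.2600 − 18.71 = 4.5500 psu.

4.55 psu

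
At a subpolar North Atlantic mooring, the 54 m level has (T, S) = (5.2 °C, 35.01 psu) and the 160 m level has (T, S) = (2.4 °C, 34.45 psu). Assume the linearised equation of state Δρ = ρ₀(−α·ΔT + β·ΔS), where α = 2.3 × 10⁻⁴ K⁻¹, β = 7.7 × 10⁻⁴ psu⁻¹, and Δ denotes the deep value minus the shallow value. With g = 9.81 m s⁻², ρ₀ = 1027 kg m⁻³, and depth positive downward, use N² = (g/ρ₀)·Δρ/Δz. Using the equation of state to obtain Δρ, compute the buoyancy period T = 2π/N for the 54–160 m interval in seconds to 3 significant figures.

1.42 × 10³ s

ΔT = -2.8 K, ΔS = -0.56 psu (deep − shallow).
Δρ/ρ₀ = −αΔT + βΔS = 6.44 × 10⁻⁴ − 4.312 × 10⁻⁴ = 2.128 × 10⁻⁴, so Δρ ≈ 0.2185 kg m⁻³.
N² = (g/ρ₀)·Δρ/Δz = g·(Δρ/ρ₀)/Δz = 9.81 × 2.128 × 10⁻⁴ / 106 = 1.9694 × 10⁻⁵ s⁻².
N = √(1.9694 × 10⁻⁵) = 4.4378 × 10⁻³ rad s⁻¹ → T = 2π/N = 1.4158 × 10³ s ≈ 1.42 × 10³ s.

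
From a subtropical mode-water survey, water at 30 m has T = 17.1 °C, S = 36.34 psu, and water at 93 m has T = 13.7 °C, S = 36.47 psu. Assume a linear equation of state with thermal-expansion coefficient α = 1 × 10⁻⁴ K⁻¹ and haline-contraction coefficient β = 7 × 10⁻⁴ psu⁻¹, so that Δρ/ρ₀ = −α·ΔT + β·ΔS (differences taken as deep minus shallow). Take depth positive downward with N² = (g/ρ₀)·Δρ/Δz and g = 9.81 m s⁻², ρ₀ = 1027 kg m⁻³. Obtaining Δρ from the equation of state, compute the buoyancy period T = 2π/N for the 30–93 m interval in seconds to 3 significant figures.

ΔT = -3.4 K, ΔS = +0.13 psu (deep − shallow).
Δρ/ρ₀ = −αΔT + βΔS = 3.40 × 10⁻⁴ + 9.10 × 10⁻⁵ = 4.31 × 10⁻⁴, so Δρ ≈ 0.4426 kg m⁻³.
N² = (g/ρ₀)·Δρ/Δz = g·(Δρ/ρ₀)/Δz = 9.81 × 4.31 × 10⁻⁴ / 63 = 6.7113 × 10⁻⁵ s⁻².
N = √(6.7113 × 10⁻⁵) = 8.1923 × 10⁻³ rad s⁻¹ → T = 2π/N = 766.96 s ≈ 767 s.

767 s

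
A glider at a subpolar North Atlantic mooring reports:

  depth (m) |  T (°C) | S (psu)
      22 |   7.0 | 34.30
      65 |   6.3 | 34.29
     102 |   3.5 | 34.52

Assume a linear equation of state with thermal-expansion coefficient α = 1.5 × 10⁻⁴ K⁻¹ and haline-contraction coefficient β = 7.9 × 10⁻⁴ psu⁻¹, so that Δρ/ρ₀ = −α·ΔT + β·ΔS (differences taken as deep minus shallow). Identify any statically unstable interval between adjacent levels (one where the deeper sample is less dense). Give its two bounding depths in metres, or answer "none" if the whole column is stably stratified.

none

Evaluate Δρ/ρ₀ = −αΔT + βΔS across each adjacent pair:
  22–65 m: −αΔT+βΔS = −(1.5 × 10⁻⁴)(-0.7)+(7.9 × 10⁻⁴)(-0.01) = 9.7 × 10⁻⁵ → stable
  65–102 m: −αΔT+βΔS = −(1.5 × 10⁻⁴)(-2.8)+(7.9 × 10⁻⁴)(+0.23) = 6.0 × 10⁻⁴ → stable
Every interval has Δρ > 0: the column is stably stratified throughout.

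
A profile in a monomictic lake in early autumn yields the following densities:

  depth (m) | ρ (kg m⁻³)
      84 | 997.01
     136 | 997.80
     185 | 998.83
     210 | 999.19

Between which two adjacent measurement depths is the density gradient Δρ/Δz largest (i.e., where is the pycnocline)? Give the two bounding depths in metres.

136–185 m

Compute the density gradient over each adjacent pair:
  84–136 m: Δρ/Δz = 0.79/52 = 0.015 kg m⁻⁴
  136–185 m: Δρ/Δz = 1.03/49 = 0.021 kg m⁻⁴
  185–210 m: Δρ/Δz = 0.36/25 = 0.014 kg m⁻⁴
The largest gradient is in the 136–185 m interval — the pycnocline.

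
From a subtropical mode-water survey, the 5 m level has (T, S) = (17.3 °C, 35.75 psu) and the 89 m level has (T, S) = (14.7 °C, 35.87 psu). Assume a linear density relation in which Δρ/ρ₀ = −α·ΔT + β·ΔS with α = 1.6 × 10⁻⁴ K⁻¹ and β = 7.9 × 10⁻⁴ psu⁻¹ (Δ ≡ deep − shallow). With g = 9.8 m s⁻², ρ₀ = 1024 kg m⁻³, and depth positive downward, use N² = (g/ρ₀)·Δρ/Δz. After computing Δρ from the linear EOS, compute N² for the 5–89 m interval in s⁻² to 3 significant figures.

5.96 × 10⁻⁵ s⁻²

ΔT = -2.6 K, ΔS = +0.12 psu (deep − shallow).
Δρ/ρ₀ = −αΔT + βΔS = 4.16 × 10⁻⁴ + 9.48 × 10⁻⁵ = 5.108 × 10⁻⁴, so Δρ ≈ 0.5231 kg m⁻³.
N² = (g/ρ₀)·Δρ/Δz = g·(Δρ/ρ₀)/Δz = 9.8 × 5.108 × 10⁻⁴ / 84 = 5.9593 × 10⁻⁵ s⁻² ≈ 5.96 × 10⁻⁵ s⁻².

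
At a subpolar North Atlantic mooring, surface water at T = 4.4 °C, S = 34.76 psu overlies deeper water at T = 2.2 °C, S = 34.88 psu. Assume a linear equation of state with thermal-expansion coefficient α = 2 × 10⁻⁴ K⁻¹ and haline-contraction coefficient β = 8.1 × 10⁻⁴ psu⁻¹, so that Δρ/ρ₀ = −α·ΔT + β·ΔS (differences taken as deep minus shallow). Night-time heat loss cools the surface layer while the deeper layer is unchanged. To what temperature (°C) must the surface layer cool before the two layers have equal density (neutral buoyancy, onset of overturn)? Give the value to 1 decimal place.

Neutral buoyancy requires Δρ = 0, i.e. −α(T_deep − T_surf′) + β(S_deep − S_surf) = 0.
T_surf′ = T_deep − (β/α)·ΔS = 2.2 − (8.1 × 10⁻⁴/2 × 10⁻⁴)·(+0.12) = 1.714 °C.
Cooling required: 4.4 − (1.714) = 2.686 °C.

1.7 °C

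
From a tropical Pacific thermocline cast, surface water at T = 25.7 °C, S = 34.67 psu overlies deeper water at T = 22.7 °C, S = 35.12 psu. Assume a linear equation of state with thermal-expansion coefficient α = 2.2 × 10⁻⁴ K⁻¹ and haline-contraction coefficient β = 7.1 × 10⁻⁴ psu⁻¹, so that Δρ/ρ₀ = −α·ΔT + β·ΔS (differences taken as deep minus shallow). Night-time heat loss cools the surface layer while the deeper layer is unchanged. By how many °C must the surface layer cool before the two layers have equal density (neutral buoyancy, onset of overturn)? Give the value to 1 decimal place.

Neutral buoyancy requires Δρ = 0, i.e. −α(T_deep − T_surf′) + β(S_deep − S_surf) = 0.
T_surf′ = T_deep − (β/α)·ΔS = 22.7 − (7.1 × 10⁻⁴/2.2 × 10⁻⁴)·(+0.45) = 21.248 °C.
Cooling required: 25.7 − (21.248) = 4.452 °C.

4.5 °C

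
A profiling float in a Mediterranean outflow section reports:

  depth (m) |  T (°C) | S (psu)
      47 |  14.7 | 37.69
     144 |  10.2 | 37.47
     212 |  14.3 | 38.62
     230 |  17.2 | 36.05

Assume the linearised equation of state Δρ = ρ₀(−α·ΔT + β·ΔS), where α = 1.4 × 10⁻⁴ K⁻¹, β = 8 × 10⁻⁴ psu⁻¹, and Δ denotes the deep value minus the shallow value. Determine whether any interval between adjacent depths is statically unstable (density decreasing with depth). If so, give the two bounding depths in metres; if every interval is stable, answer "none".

212–230 m

Evaluate Δρ/ρ₀ = −αΔT + βΔS across each adjacent pair:
  47–144 m: −αΔT+βΔS = −(1.4 × 10⁻⁴)(-4.5)+(8 × 10⁻⁴)(-0.22) = 4.5 × 10⁻⁴ → stable
  144–212 m: −αΔT+βΔS = −(1.4 × 10⁻⁴)(+4.1)+(8 × 10⁻⁴)(+1.15) = 3.5 × 10⁻⁴ → stable
  212–230 m: −αΔT+βΔS = −(1.4 × 10⁻⁴)(+2.9)+(8 × 10⁻⁴)(-2.57) = -2.5 × 10⁻³ → UNSTABLE
The 212–230 m interval has Δρ < 0: lighter water underlies denser water.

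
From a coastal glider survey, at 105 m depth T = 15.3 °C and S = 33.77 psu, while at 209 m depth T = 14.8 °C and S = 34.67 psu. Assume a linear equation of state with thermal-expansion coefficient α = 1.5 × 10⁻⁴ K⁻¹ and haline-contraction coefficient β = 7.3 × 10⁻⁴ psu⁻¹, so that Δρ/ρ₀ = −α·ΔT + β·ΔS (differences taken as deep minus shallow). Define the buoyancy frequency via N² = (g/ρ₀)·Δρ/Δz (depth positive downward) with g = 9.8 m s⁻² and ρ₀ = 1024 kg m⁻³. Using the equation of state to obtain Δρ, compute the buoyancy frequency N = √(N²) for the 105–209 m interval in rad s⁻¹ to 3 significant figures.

ΔT = -0.5 K, ΔS = +0.90 psu (deep − shallow).
Δρ/ρ₀ = −αΔT + βΔS = 7.50 × 10⁻⁵ + 6.57 × 10⁻⁴ = 7.32 × 10⁻⁴, so Δρ ≈ 0.7496 kg m⁻³.
N² = (g/ρ₀)·Δρ/Δz = g·(Δρ/ρ₀)/Δz = 9.8 × 7.32 × 10⁻⁴ / 104 = 6.8977 × 10⁻⁵ s⁻².
N = √(6.8977 × 10⁻⁵) = 8.3052 × 10⁻³ rad s⁻¹ ≈ 8.31 × 10⁻³ rad s⁻¹.

8.31 × 10⁻³ rad s⁻¹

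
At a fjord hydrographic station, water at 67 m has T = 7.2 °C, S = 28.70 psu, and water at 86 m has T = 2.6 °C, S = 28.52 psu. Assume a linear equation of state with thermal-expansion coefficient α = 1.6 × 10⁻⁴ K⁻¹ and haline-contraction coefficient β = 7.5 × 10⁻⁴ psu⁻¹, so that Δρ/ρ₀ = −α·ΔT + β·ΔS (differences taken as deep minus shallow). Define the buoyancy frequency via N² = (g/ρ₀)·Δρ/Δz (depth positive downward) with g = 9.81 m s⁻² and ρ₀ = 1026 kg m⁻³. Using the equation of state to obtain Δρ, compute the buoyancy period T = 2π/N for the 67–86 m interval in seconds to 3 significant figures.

ΔT = -4.6 K, ΔS = -0.18 psu (deep − shallow).
Δρ/ρ₀ = −αΔT + βΔS = 7.36 × 10⁻⁴ − 1.35 × 10⁻⁴ = 6.01 × 10⁻⁴, so Δρ ≈ 0.6166 kg m⁻³.
N² = (g/ρ₀)·Δρ/Δz = g·(Δρ/ρ₀)/Δz = 9.81 × 6.01 × 10⁻⁴ / 19 = 3.1031 × 10⁻⁴ s⁻².
N = √(3.1031 × 10⁻⁴) = 0.017616 rad s⁻¹ → T = 2π/N = 356.67 s ≈ 357 s.

357 s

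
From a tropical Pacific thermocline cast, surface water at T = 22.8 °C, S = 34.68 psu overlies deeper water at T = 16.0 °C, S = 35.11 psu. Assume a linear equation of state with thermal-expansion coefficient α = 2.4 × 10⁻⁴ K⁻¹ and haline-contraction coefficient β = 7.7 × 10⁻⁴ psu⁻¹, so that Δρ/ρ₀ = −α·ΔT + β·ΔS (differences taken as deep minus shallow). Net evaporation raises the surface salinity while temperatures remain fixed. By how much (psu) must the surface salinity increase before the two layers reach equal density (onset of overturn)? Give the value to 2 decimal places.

Neutral buoyancy requires −α(T_deep − T_surf) + β(S_deep − S_surf′) = 0.
S_surf′ = S_deep − (α/β)·ΔT = 35.11 − (2.4 × 10⁻⁴/7.7 × 10⁻⁴)·(-6.8) = 37.2295 psu.
Increase required: 37.2295 − 34.68 = 2.5495 psu.

2.55 psu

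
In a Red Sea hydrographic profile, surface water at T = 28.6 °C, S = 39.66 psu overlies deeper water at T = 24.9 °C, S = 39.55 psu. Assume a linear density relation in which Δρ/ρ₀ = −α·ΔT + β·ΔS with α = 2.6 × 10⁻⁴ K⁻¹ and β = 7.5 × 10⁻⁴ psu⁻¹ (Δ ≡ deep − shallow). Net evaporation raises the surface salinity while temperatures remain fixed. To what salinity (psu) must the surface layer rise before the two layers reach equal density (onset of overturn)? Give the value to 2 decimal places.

40.83 psu

Neutral buoyancy requires −α(T_deep − T_surf) + β(S_deep − S_surf′) = 0.
S_surf′ = S_deep − (α/β)·ΔT = 39.55 − (2.6 × 10⁻⁴/7.5 × 10⁻⁴)·(-3.7) = 40.8327 psu.
Increase required: 40.8327 − 39.66 = 1.1727 psu.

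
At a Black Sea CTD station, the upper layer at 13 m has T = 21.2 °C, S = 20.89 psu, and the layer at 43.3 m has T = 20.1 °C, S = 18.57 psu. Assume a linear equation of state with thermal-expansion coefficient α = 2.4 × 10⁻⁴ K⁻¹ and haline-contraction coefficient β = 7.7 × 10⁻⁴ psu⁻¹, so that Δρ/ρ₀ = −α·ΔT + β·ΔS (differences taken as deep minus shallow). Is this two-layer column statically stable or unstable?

ΔT = 20.1 − 21.2 = -1.1 K and ΔS = 18.57 − 20.89 = -2.32 psu (deep − shallow).
−αΔT = 2.64 × 10⁻⁴; βΔS = -1.7864 × 10⁻³; sum Δρ/ρ₀ = -1.5224 × 10⁻³.
Δρ/ρ₀ < 0, so Δρ < 0: deeper water is lighter → statically unstable; the column would overturn.

unstable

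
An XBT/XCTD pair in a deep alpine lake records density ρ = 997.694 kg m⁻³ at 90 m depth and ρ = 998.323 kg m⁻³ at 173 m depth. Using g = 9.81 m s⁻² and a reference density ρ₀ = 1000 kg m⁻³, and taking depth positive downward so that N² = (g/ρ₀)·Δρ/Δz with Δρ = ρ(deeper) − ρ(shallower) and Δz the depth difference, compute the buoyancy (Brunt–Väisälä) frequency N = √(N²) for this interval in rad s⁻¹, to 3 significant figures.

Δρ = 998.323 − 997.694 = 0.629 kg m⁻³ over Δz = 173 − 90 = 83 m.
N² = (9.81/1000) × (0.629/83) = 7.4343 × 10⁻⁵ s⁻².
N = √(7.4343 × 10⁻⁵) = 8.6222 × 10⁻³ rad s⁻¹ ≈ 8.62 × 10⁻³ rad s⁻¹.
A positive N² confirms static stability across the interval.

8.62 × 10⁻³ rad s⁻¹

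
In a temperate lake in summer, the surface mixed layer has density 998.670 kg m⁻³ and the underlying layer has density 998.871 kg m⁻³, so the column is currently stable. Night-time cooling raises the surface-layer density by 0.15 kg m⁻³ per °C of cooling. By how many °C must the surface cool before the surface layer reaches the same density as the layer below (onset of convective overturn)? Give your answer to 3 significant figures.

1.34 °C

Density deficit of the surface layer: 998.871 − 998.670 = 0.201 kg m⁻³.
Required change = 0.201 / 0.15 = 1.34 °C.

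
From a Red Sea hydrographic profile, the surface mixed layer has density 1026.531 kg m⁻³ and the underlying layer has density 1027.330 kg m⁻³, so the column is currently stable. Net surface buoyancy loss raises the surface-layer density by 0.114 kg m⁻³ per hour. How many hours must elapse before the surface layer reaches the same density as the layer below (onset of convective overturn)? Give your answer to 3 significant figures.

7.01 hours

Density deficit of the surface layer: 1027.330 − 1026.531 = 0.799 kg m⁻³.
Required change = 0.799 / 0.114 = 7.01 hours.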